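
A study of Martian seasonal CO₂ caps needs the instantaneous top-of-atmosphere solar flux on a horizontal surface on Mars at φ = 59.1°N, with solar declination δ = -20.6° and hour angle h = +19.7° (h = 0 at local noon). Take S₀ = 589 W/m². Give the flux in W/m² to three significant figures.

88.7 W/m²

cos θ_z = sin φ sin δ + cos φ cos δ cos h = -0.301903 + 0.452570 = 0.150667.
Flux = S₀ · cos θ_z = 589 × 0.150667 = 88.74 W/m².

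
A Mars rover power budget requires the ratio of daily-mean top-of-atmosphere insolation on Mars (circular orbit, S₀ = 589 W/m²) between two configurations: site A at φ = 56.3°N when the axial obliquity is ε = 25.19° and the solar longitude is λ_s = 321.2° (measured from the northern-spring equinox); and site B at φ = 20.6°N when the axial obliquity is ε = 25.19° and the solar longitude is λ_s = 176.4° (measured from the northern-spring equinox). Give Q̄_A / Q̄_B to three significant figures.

— Configuration A (φ=+56.3°):
Solar declination: sin δ = sin ε · sin λ_s = sin 25.19° × sin 321.2° = -0.26670, so δ = -15.468°.
cos H₀ = −tan(+56.3°) tan(-15.468°) = 0.4149, H₀ = 1.1429 rad.
Bracket: H₀ sin φ sin δ + cos φ cos δ sin H₀ = 1.1429×0.83195×-0.26670 + 0.55484×0.96378×0.90986 = -0.253588 + 0.486542 = 0.232954.
Q̄ = (S₀/π) × [bracket] = (589/π) × 0.232954 = 43.675 W/m².
— Configuration B (φ=+20.6°):
Solar declination: sin δ = sin ε · sin λ_s = sin 25.19° × sin 176.4° = 0.02672, so δ = +1.531°.
cos H₀ = −tan(+20.6°) tan(+1.531°) = -0.0100, H₀ = 1.5808 rad.
Bracket: H₀ sin φ sin δ + cos φ cos δ sin H₀ = 1.5808×0.35184×0.02672 + 0.93606×0.99964×0.99995 = 0.014861 + 0.935676 = 0.950537.
Q̄ = (S₀/π) × [bracket] = (589/π) × 0.950537 = 178.21 W/m².
Ratio Q̄_A / Q̄_B = 43.675 / 178.21 = 0.2451.

Q̄_A / Q̄_B ≈ 0.245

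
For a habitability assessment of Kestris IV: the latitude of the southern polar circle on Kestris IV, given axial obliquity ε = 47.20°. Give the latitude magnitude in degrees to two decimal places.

The polar circle is the lowest latitude that experiences at least one full rotation of continuous darkness at the northern-summer solstice; it lies at |ϕ| = 90° − ε = 90° − 47.20° = 42.80°.

42.80°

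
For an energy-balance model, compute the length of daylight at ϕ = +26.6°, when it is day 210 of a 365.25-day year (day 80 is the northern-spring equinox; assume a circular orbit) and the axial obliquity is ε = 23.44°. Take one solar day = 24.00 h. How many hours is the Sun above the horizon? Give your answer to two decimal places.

13.27 h

Solar longitude: L_s = 360° × (210 − 80)/365.25 = 128.131°.
sin δ = sin 23.44° × sin 128.131° = 0.31290, so δ = +18.234°.
cos h₀ = −tan ϕ · tan δ = −tan(+26.6°) × tan(+18.234°) = -0.1650, so h₀ = 1.7365 rad = 99.50°.
Daylight = 2h₀/(2π) × 24.00 h = (1.7365/π) × 24.00 = 13.27 h.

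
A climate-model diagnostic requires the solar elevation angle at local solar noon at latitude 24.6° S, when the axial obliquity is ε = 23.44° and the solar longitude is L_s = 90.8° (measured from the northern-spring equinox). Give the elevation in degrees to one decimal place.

Solar declination: sin δ = sin ε · sin L_s = sin 23.44° × sin 90.8° = 0.39775, so δ = +23.438°.
At local noon the hour angle is zero, so the zenith angle equals |ϕ − δ| = |-24.6° − (+23.438°)| = 48.038°.
Elevation = 90° − 48.038° = 42.0°.

42.0°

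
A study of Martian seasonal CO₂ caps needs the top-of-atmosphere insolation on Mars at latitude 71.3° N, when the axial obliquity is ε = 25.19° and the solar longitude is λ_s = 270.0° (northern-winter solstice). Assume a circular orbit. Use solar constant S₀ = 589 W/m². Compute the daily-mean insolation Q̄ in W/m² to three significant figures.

Solar declination: sin δ = sin ε · sin λ_s = sin 25.19° × sin 270.0° = -0.42562, so δ = -25.190°.
cos H₀ = −tan(+71.3°) tan(-25.190°) = 1.3896 ≥ 1 ⇒ polar night, H₀ = 0 and Q̄ = 0.

Q̄ ≈ 0.00 W/m²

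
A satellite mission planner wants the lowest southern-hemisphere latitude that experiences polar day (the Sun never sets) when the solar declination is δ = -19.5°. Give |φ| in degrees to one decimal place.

Polar day requires cos H₀ = −tan φ tan δ ≤ −1, i.e. tan φ tan δ ≥ 1.
The boundary is |tan φ| · |tan δ| = 1, so |φ| = 90° − |δ| = 90° − 19.5° = 70.5° in the southern hemisphere.

|φ| = 70.5°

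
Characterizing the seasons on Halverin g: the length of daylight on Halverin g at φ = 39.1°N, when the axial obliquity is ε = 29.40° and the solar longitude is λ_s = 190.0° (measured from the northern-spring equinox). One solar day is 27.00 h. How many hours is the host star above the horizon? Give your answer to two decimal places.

12.90 h

Solar declination: sin δ = sin ε · sin λ_s = sin 29.40° × sin 190.0° = -0.08524, so δ = -4.890°.
cos H₀ = −tan φ · tan δ = −tan(+39.1°) × tan(-4.890°) = 0.0695, so H₀ = 1.5012 rad = 86.01°.
Daylight = 2H₀/(2π) × 27.00 h = (1.5012/π) × 27.00 = 12.90 h.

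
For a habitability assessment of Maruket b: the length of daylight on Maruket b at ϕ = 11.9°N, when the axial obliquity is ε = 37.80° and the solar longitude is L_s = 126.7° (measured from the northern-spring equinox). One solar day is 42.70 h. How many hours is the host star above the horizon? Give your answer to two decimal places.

Solar declination: sin δ = sin ε · sin L_s = sin 37.80° × sin 126.7° = 0.49141, so δ = +29.434°.
cos h₀ = −tan ϕ · tan δ = −tan(+11.9°) × tan(+29.434°) = -0.1189, so h₀ = 1.6900 rad = 96.83°.
Daylight = 2h₀/(2π) × 42.70 h = (1.6900/π) × 42.70 = 22.97 h.

22.97 h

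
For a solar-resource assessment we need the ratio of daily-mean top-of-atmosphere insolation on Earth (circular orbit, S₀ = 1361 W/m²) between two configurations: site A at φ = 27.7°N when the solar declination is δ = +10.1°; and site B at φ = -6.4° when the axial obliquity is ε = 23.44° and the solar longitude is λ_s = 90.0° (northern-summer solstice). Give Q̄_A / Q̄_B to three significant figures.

— Configuration A (φ=+27.7°):
cos H₀ = −tan(+27.7°) tan(+10.100°) = -0.0935, H₀ = 1.6645 rad.
Bracket: H₀ sin φ sin δ + cos φ cos δ sin H₀ = 1.6645×0.46484×0.17537 + 0.88539×0.98450×0.99562 = 0.135688 + 0.867849 = 1.003537.
Q̄ = (S₀/π) × [bracket] = (1361/π) × 1.003537 = 434.75 W/m².
— Configuration B (φ=-6.4°):
Solar declination: sin δ = sin ε · sin λ_s = sin 23.44° × sin 90.0° = 0.39779, so δ = +23.440°.
cos H₀ = −tan(-6.4°) tan(+23.440°) = 0.0486, H₀ = 1.5221 rad.
Bracket: H₀ sin φ sin δ + cos φ cos δ sin H₀ = 1.5221×-0.11147×0.39779 + 0.99377×0.91748×0.99882 = -0.067492 + 0.910688 = 0.843196.
Q̄ = (S₀/π) × [bracket] = (1361/π) × 0.843196 = 365.29 W/m².
Ratio Q̄_A / Q̄_B = 434.75 / 365.29 = 1.190.

Q̄_A / Q̄_B ≈ 1.19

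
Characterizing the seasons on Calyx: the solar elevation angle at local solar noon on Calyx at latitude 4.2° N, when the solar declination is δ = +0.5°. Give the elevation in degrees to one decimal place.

At local noon the hour angle is zero, so the zenith angle equals |ϕ − δ| = |+4.2° − (+0.500°)| = 3.700°.
Elevation = 90° − 3.700° = 86.3°.

86.3°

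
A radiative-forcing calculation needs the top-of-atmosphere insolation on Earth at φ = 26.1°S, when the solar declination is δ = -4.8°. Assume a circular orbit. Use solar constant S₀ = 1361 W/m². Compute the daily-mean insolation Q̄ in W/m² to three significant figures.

Q̄ ≈ 413 W/m²

cos H₀ = −tan(-26.1°) tan(-4.800°) = -0.0411, H₀ = 1.6119 rad.
Bracket: H₀ sin φ sin δ + cos φ cos δ sin H₀ = 1.6119×-0.43994×-0.08368 + 0.89803×0.99649×0.99915 = 0.059341 + 0.894117 = 0.953458.
Q̄ = (S₀/π) × [bracket] = (1361/π) × 0.953458 = 413.1 W/m².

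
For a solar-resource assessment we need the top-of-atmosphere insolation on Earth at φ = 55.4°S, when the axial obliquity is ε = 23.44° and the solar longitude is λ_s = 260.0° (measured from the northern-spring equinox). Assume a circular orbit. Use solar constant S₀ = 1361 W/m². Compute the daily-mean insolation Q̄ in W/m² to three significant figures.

Solar declination: sin δ = sin ε · sin λ_s = sin 23.44° × sin 260.0° = -0.39175, so δ = -23.063°.
cos H₀ = −tan(-55.4°) tan(-23.063°) = -0.6172, H₀ = 2.2360 rad.
Bracket: H₀ sin φ sin δ + cos φ cos δ sin H₀ = 2.2360×-0.82314×-0.39175 + 0.56784×0.92007×0.78681 = 0.721032 + 0.411071 = 1.132103.
Q̄ = (S₀/π) × [bracket] = (1361/π) × 1.132103 = 490.4 W/m².

Q̄ ≈ 490 W/m²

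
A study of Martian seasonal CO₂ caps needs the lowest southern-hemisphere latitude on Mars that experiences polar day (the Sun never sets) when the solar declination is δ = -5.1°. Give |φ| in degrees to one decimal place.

|φ| = 84.9°

Polar day requires cos H₀ = −tan φ tan δ ≤ −1, i.e. tan φ tan δ ≥ 1.
The boundary is |tan φ| · |tan δ| = 1, so |φ| = 90° − |δ| = 90° − 5.1° = 84.9° in the southern hemisphere.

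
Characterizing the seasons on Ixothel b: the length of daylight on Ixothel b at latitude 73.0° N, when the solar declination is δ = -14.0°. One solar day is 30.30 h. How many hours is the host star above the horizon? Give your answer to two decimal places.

cos H₀ = −tan φ · tan δ = −tan(+73.0°) × tan(-14.000°) = 0.8155, so H₀ = 0.6172 rad = 35.36°.
Daylight = 2H₀/(2π) × 30.30 h = (0.6172/π) × 30.30 = 5.95 h.

5.95 h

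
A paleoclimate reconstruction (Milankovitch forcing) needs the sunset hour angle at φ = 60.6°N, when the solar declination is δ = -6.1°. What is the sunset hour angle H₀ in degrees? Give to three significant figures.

cos H₀ = −tan φ · tan δ = −tan(+60.6°) × tan(-6.100°) = 0.1897, so H₀ = 1.3800 rad = 79.07°.

H₀ = 79.1°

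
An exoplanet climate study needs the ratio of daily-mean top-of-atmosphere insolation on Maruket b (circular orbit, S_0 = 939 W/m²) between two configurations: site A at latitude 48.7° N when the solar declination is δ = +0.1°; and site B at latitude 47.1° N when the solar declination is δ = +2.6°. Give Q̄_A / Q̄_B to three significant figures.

— Configuration A (ϕ=+48.7°):
cos h₀ = −tan(+48.7°) tan(+0.100°) = -0.0020, h₀ = 1.5728 rad.
Bracket: h₀ sin ϕ sin δ + cos ϕ cos δ sin h₀ = 1.5728×0.75126×0.00175 + 0.66000×1.00000×1.00000 = 0.002068 + 0.660000 = 0.662068.
Q̄ = (S_0/π) × [bracket] = (939/π) × 0.662068 = 197.89 W/m².
— Configuration B (ϕ=+47.1°):
cos h₀ = −tan(+47.1°) tan(+2.600°) = -0.0489, h₀ = 1.6197 rad.
Bracket: h₀ sin ϕ sin δ + cos ϕ cos δ sin h₀ = 1.6197×0.73254×0.04536 + 0.68072×0.99897×0.99881 = 0.053819 + 0.679210 = 0.733029.
Q̄ = (S_0/π) × [bracket] = (939/π) × 0.733029 = 219.10 W/m².
Ratio Q̄_A / Q̄_B = 197.89 / 219.10 = 0.9032.

Q̄_A / Q̄_B ≈ 0.903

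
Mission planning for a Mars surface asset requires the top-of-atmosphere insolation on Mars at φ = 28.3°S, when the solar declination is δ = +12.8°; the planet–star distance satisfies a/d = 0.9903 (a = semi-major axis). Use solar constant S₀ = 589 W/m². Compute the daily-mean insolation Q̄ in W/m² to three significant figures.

Q̄ ≈ 129 W/m²

cos H₀ = −tan(-28.3°) tan(+12.800°) = 0.1223, H₀ = 1.4482 rad.
Bracket: H₀ sin φ sin δ + cos φ cos δ sin H₀ = 1.4482×-0.47409×0.22155 + 0.88048×0.97515×0.99249 = -0.152111 + 0.852152 = 0.700041.
Inverse-square distance factor (a/d)² = 0.9903² = 0.980694.
Q̄ = (S₀/π) × 0.980694 × [bracket] = (589/π) × 0.980694 × 0.700041 = 128.7 W/m².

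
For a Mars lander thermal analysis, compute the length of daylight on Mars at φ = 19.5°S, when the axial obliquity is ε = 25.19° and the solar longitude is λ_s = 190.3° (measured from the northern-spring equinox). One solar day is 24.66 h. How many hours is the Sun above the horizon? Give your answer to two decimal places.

Solar declination: sin δ = sin ε · sin λ_s = sin 25.19° × sin 190.3° = -0.07610, so δ = -4.365°.
cos H₀ = −tan φ · tan δ = −tan(-19.5°) × tan(-4.365°) = -0.0270, so H₀ = 1.5978 rad = 91.55°.
Daylight = 2H₀/(2π) × 24.66 h = (1.5978/π) × 24.66 = 12.54 h.

12.54 h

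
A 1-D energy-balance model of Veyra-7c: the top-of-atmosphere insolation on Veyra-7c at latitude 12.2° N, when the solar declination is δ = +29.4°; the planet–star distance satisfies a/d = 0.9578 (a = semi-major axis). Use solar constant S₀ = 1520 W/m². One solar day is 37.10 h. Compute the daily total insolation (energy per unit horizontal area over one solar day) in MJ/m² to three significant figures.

60.5 MJ/m²

cos H₀ = −tan(+12.2°) tan(+29.400°) = -0.1218, H₀ = 1.6929 rad.
Bracket: H₀ sin φ sin δ + cos φ cos δ sin H₀ = 1.6929×0.21132×0.49090 + 0.97742×0.87121×0.99255 = 0.175616 + 0.845194 = 1.020810.
Inverse-square distance factor (a/d)² = 0.9578² = 0.917381.
Q̄ = (S₀/π) × 0.917381 × [bracket] = (1520/π) × 0.917381 × 1.020810 = 453.09 W/m².
Daily total = Q̄ × 37.10 h × 3600 s/h = 453.09 × 37.10 × 3600 / 10⁶ = 60.51 MJ/m².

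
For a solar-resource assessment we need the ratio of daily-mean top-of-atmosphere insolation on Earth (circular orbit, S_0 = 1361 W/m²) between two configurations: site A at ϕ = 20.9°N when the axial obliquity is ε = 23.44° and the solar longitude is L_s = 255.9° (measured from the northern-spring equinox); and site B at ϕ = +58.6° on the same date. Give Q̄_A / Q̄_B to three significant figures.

Q̄_A / Q̄_B ≈ 8.07

— Configuration A (ϕ=+20.9°):
Solar declination: sin δ = sin ε · sin L_s = sin 23.44° × sin 255.9° = -0.38580, so δ = -22.694°.
cos h₀ = −tan(+20.9°) tan(-22.694°) = 0.1597, h₀ = 1.4104 rad.
Bracket: h₀ sin ϕ sin δ + cos ϕ cos δ sin h₀ = 1.4104×0.35674×-0.38580 + 0.93420×0.92258×0.98717 = -0.194114 + 0.850816 = 0.656702.
Q̄ = (S_0/π) × [bracket] = (1361/π) × 0.656702 = 284.50 W/m².
— Configuration B (ϕ=+58.6°):
cos h₀ = −tan(+58.6°) tan(-22.694°) = 0.6851, h₀ = 0.8161 rad.
Bracket: h₀ sin ϕ sin δ + cos ϕ cos δ sin h₀ = 0.8161×0.85355×-0.38580 + 0.52101×0.92258×0.72846 = -0.268741 + 0.350151 = 0.081410.
Q̄ = (S_0/π) × [bracket] = (1361/π) × 0.081410 = 35.268 W/m².
Ratio Q̄_A / Q̄_B = 284.50 / 35.268 = 8.067.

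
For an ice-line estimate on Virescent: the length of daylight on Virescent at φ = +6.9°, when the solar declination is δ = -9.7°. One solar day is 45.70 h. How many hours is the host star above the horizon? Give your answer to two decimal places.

22.55 h

cos H₀ = −tan φ · tan δ = −tan(+6.9°) × tan(-9.700°) = 0.0207, so H₀ = 1.5501 rad = 88.81°.
Daylight = 2H₀/(2π) × 45.70 h = (1.5501/π) × 45.70 = 22.55 h.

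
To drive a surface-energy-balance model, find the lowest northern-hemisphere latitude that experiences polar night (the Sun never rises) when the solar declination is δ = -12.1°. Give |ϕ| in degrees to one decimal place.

|ϕ| = 77.9°

Polar night requires cos h₀ = −tan ϕ tan δ ≥ 1, i.e. tan ϕ tan δ ≤ −1.
The boundary is |tan ϕ| · |tan δ| = 1, so |ϕ| = 90° − |δ| = 90° − 12.1° = 77.9° in the northern hemisphere.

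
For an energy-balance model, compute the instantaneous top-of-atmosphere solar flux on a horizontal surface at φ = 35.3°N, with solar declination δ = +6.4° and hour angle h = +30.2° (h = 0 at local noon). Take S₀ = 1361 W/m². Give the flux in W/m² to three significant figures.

1.04e+03 W/m²

cos θ_z = sin φ sin δ + cos φ cos δ cos h = 0.064413 + 0.700971 = 0.765384.
Flux = S₀ · cos θ_z = 1361 × 0.765384 = 1042 W/m².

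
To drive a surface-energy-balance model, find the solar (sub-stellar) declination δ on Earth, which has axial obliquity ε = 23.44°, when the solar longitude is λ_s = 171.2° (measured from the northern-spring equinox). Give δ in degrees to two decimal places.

δ = +3.49°

sin δ = sin ε · sin λ_s = sin 23.44° × sin 171.2° = 0.060856.
δ = arcsin(0.060856) = +3.49°.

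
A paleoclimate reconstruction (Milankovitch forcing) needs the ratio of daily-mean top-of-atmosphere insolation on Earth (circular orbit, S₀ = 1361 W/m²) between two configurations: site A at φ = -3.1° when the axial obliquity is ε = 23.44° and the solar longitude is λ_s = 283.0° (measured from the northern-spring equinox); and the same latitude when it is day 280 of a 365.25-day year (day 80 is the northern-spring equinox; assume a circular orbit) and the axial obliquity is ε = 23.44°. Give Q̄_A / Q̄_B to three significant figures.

— Configuration A (φ=-3.1°):
Solar declination: sin δ = sin ε · sin λ_s = sin 23.44° × sin 283.0° = -0.38759, so δ = -22.805°.
cos H₀ = −tan(-3.1°) tan(-22.805°) = -0.0228, H₀ = 1.5936 rad.
Bracket: H₀ sin φ sin δ + cos φ cos δ sin H₀ = 1.5936×-0.05408×-0.38759 + 0.99854×0.92183×0.99974 = 0.033403 + 0.920245 = 0.953648.
Q̄ = (S₀/π) × [bracket] = (1361/π) × 0.953648 = 413.14 W/m².
— Configuration B (φ=-3.1°):
Solar longitude: λ_s = 360° × (280 − 80)/365.25 = 197.125°.
sin δ = sin 23.44° × sin 197.125° = -0.11713, so δ = -6.727°.
cos H₀ = −tan(-3.1°) tan(-6.727°) = -0.0064, H₀ = 1.5772 rad.
Bracket: H₀ sin φ sin δ + cos φ cos δ sin H₀ = 1.5772×-0.05408×-0.11713 + 0.99854×0.99312×0.99998 = 0.009991 + 0.991650 = 1.001641.
Q̄ = (S₀/π) × [bracket] = (1361/π) × 1.001641 = 433.93 W/m².
Ratio Q̄_A / Q̄_B = 413.14 / 433.93 = 0.9521.

Q̄_A / Q̄_B ≈ 0.952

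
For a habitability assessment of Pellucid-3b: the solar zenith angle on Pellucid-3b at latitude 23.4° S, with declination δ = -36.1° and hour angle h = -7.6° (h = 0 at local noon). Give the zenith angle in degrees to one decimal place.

cos θ_z = sin ϕ sin δ + cos ϕ cos δ cos h = 0.233998 + 0.735022 = 0.969020.
θ_z = arccos(0.969020) = 14.3°.

θ_z = 14.3°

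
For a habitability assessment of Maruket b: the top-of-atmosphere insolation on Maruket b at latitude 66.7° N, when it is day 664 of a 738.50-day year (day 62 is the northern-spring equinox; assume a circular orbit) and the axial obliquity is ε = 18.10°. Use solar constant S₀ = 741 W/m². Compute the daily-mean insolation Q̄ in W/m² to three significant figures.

Solar longitude: λ_s = 360° × (664 − 62)/738.50 = 293.460°.
sin δ = sin 18.10° × sin 293.460° = -0.28500, so δ = -16.559°.
cos H₀ = −tan(+66.7°) tan(-16.559°) = 0.6904, H₀ = 0.8088 rad.
Bracket: H₀ sin φ sin δ + cos φ cos δ sin H₀ = 0.8088×0.91845×-0.28500 + 0.39555×0.95853×0.72344 = -0.211710 + 0.274290 = 0.062580.
Q̄ = (S₀/π) × [bracket] = (741/π) × 0.062580 = 14.76 W/m².

Q̄ ≈ 14.8 W/m²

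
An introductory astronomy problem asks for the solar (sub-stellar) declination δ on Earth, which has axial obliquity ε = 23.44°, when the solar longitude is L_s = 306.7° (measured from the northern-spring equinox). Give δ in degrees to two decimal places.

δ = -18.60°

sin δ = sin ε · sin L_s = sin 23.44° × sin 306.7° = -0.318937.
δ = arcsin(-0.318937) = -18.60°.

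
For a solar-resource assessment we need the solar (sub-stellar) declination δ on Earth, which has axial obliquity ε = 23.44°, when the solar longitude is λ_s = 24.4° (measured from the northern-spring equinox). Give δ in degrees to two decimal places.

δ = +9.46°

sin δ = sin ε · sin λ_s = sin 23.44° × sin 24.4° = 0.164328.
δ = arcsin(0.164328) = +9.46°.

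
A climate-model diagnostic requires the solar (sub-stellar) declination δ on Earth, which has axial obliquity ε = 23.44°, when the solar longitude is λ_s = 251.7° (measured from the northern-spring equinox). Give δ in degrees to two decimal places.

sin δ = sin ε · sin λ_s = sin 23.44° × sin 251.7° = -0.377671.
δ = arcsin(-0.377671) = -22.19°.

δ = -22.19°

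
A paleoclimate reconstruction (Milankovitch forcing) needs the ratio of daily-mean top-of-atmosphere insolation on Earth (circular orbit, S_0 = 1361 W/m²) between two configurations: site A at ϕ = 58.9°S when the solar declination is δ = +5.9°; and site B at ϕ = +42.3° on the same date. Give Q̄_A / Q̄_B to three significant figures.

— Configuration A (ϕ=-58.9°):
cos h₀ = −tan(-58.9°) tan(+5.900°) = 0.1713, h₀ = 1.3986 rad.
Bracket: h₀ sin ϕ sin δ + cos ϕ cos δ sin h₀ = 1.3986×-0.85627×0.10279 + 0.51653×0.99470×0.98522 = -0.123099 + 0.506199 = 0.383100.
Q̄ = (S_0/π) × [bracket] = (1361/π) × 0.383100 = 165.97 W/m².
— Configuration B (ϕ=+42.3°):
cos h₀ = −tan(+42.3°) tan(+5.900°) = -0.0940, h₀ = 1.6650 rad.
Bracket: h₀ sin ϕ sin δ + cos ϕ cos δ sin h₀ = 1.6650×0.67301×0.10279 + 0.73963×0.99470×0.99557 = 0.115183 + 0.732451 = 0.847634.
Q̄ = (S_0/π) × [bracket] = (1361/π) × 0.847634 = 367.21 W/m².
Ratio Q̄_A / Q̄_B = 165.97 / 367.21 = 0.4520.

Q̄_A / Q̄_B ≈ 0.452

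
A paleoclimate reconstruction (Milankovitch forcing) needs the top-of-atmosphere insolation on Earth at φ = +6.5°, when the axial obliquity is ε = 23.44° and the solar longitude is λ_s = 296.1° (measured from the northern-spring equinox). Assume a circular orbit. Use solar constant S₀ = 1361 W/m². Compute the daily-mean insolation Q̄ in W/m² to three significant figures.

Solar declination: sin δ = sin ε · sin λ_s = sin 23.44° × sin 296.1° = -0.35723, so δ = -20.930°.
cos H₀ = −tan(+6.5°) tan(-20.930°) = 0.0436, H₀ = 1.5272 rad.
Bracket: H₀ sin φ sin δ + cos φ cos δ sin H₀ = 1.5272×0.11320×-0.35723 + 0.99357×0.93402×0.99905 = -0.061758 + 0.927133 = 0.865375.
Q̄ = (S₀/π) × [bracket] = (1361/π) × 0.865375 = 374.9 W/m².

Q̄ ≈ 375 W/m²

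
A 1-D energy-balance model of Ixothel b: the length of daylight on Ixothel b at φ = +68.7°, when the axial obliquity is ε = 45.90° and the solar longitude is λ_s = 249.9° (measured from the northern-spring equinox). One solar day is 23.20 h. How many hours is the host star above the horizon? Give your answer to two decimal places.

Solar declination: sin δ = sin ε · sin λ_s = sin 45.90° × sin 249.9° = -0.67439, so δ = -42.407°.
cos H₀ = −tan φ · tan δ = 2.3426 ≥ 1, so the host star never rises (polar night) and H₀ = 0.
Daylight = 2H₀/(2π) × 23.20 h = (0.0000/π) × 23.20 = 0.00 h.

0.00 h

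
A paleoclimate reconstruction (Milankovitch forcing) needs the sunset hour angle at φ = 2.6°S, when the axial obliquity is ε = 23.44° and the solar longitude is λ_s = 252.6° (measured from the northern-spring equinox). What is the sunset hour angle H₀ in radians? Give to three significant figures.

Solar declination: sin δ = sin ε · sin λ_s = sin 23.44° × sin 252.6° = -0.37959, so δ = -22.308°.
cos H₀ = −tan φ · tan δ = −tan(-2.6°) × tan(-22.308°) = -0.0186, so H₀ = 1.5894 rad = 91.07°.

H₀ = 1.59 rad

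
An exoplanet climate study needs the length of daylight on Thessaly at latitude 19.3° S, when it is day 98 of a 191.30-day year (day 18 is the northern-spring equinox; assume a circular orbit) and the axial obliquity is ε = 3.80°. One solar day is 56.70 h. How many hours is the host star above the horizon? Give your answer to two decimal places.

Solar longitude: λ_s = 360° × (98 − 18)/191.30 = 150.549°.
sin δ = sin 3.80° × sin 150.549° = 0.03259, so δ = +1.867°.
cos H₀ = −tan φ · tan δ = −tan(-19.3°) × tan(+1.867°) = 0.0114, so H₀ = 1.5594 rad = 89.35°.
Daylight = 2H₀/(2π) × 56.70 h = (1.5594/π) × 56.70 = 28.14 h.

28.14 h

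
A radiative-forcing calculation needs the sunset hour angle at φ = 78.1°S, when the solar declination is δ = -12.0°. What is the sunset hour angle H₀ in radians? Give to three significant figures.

Sunrise equation: cos H₀ = −tan φ · tan δ = -1.0087 ≤ −1, so the Sun never sets (polar day) and H₀ = π.

H₀ = 3.14 rad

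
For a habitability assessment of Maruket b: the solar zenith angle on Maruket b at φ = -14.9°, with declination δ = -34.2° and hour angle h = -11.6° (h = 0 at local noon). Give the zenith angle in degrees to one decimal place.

cos θ_z = sin φ sin δ + cos φ cos δ cos h = 0.144530 + 0.782946 = 0.927476.
θ_z = arccos(0.927476) = 22.0°.

θ_z = 22.0°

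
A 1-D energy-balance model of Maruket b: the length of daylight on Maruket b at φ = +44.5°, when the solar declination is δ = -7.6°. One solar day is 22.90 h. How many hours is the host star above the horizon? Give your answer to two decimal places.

10.49 h

cos H₀ = −tan φ · tan δ = −tan(+44.5°) × tan(-7.600°) = 0.1311, so H₀ = 1.4393 rad = 82.47°.
Daylight = 2H₀/(2π) × 22.90 h = (1.4393/π) × 22.90 = 10.49 h.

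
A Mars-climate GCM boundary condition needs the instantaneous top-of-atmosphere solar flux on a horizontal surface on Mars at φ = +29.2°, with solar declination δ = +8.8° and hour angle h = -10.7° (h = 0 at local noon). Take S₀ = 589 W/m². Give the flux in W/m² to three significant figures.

cos θ_z = sin φ sin δ + cos φ cos δ cos h = 0.074636 + 0.847647 = 0.922283.
Flux = S₀ · cos θ_z = 589 × 0.922283 = 543.2 W/m².

543 W/m²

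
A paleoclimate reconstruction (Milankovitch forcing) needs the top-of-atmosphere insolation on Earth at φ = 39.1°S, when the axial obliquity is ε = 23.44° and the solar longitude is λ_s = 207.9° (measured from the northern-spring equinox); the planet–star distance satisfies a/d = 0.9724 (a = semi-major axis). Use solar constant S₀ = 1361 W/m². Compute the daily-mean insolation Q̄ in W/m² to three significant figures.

Solar declination: sin δ = sin ε · sin λ_s = sin 23.44° × sin 207.9° = -0.18614, so δ = -10.727°.
cos H₀ = −tan(-39.1°) tan(-10.727°) = -0.1540, H₀ = 1.7254 rad.
Bracket: H₀ sin φ sin δ + cos φ cos δ sin H₀ = 1.7254×-0.63068×-0.18614 + 0.77605×0.98252×0.98808 = 0.202553 + 0.753396 = 0.955949.
Inverse-square distance factor (a/d)² = 0.9724² = 0.945562.
Q̄ = (S₀/π) × 0.945562 × [bracket] = (1361/π) × 0.945562 × 0.955949 = 391.6 W/m².

Q̄ ≈ 392 W/m²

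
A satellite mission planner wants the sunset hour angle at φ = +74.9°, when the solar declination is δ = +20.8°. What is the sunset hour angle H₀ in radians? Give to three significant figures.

Sunrise equation: cos H₀ = −tan φ · tan δ = -1.4078 ≤ −1, so the Sun never sets (polar day) and H₀ = π.

H₀ = 3.14 rad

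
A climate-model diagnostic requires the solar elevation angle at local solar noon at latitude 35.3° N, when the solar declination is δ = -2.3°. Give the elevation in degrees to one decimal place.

52.4°

At local noon the hour angle is zero, so the zenith angle equals |φ − δ| = |+35.3° − (-2.300°)| = 37.600°.
Elevation = 90° − 37.600° = 52.4°.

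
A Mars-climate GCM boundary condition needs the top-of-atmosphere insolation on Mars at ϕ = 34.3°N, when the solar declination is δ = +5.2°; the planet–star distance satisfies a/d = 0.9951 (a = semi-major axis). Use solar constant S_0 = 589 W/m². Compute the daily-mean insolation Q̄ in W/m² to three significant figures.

cos h₀ = −tan(+34.3°) tan(+5.200°) = -0.0621, h₀ = 1.6329 rad.
Bracket: h₀ sin ϕ sin δ + cos ϕ cos δ sin h₀ = 1.6329×0.56353×0.09063 + 0.82610×0.99588×0.99807 = 0.083397 + 0.821109 = 0.904506.
Inverse-square distance factor (a/d)² = 0.9951² = 0.990224.
Q̄ = (S_0/π) × 0.990224 × [bracket] = (589/π) × 0.990224 × 0.904506 = 167.9 W/m².

Q̄ ≈ 168 W/m²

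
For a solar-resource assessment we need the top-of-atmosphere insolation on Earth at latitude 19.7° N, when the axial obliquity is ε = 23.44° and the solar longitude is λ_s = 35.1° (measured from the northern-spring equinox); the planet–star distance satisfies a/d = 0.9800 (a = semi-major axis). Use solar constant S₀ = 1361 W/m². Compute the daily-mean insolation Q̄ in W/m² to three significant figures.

Solar declination: sin δ = sin ε · sin λ_s = sin 23.44° × sin 35.1° = 0.22873, so δ = +13.222°.
cos H₀ = −tan(+19.7°) tan(+13.222°) = -0.0841, H₀ = 1.6550 rad.
Bracket: H₀ sin φ sin δ + cos φ cos δ sin H₀ = 1.6550×0.33710×0.22873 + 0.94147×0.97349×0.99645 = 0.127609 + 0.913258 = 1.040867.
Inverse-square distance factor (a/d)² = 0.9800² = 0.960400.
Q̄ = (S₀/π) × 0.960400 × [bracket] = (1361/π) × 0.960400 × 1.040867 = 433.1 W/m².

Q̄ ≈ 433 W/m²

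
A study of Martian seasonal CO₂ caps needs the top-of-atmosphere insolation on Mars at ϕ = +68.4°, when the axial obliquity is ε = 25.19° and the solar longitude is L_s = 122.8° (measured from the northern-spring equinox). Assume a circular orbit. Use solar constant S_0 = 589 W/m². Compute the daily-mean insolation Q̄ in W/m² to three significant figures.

Q̄ ≈ 196 W/m²

Solar declination: sin δ = sin ε · sin L_s = sin 25.19° × sin 122.8° = 0.35776, so δ = +20.963°.
cos h₀ = −tan(+68.4°) tan(+20.963°) = -0.9677, h₀ = 2.8866 rad.
Bracket: h₀ sin ϕ sin δ + cos ϕ cos δ sin h₀ = 2.8866×0.92978×0.35776 + 0.36812×0.93381×0.25228 = 0.960193 + 0.086722 = 1.046915.
Q̄ = (S_0/π) × [bracket] = (589/π) × 1.046915 = 196.3 W/m².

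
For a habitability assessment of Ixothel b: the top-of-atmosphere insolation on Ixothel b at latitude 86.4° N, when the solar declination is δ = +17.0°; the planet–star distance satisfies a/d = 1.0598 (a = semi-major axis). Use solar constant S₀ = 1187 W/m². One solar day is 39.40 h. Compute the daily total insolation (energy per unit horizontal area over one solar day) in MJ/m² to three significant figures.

cos H₀ = −tan(+86.4°) tan(+17.000°) = -4.8595 ≤ −1 ⇒ polar day, H₀ = π.
Bracket: H₀ sin φ sin δ + cos φ cos δ sin H₀ = 3.1416×0.99803×0.29237 + 0.06279×0.95630×0.00000 = 0.916700 + 0.000000 = 0.916700.
Inverse-square distance factor (a/d)² = 1.0598² = 1.123176.
Q̄ = (S₀/π) × 1.123176 × [bracket] = (1187/π) × 1.123176 × 0.916700 = 389.02 W/m².
Daily total = Q̄ × 39.40 h × 3600 s/h = 389.02 × 39.40 × 3600 / 10⁶ = 55.18 MJ/m².

55.2 MJ/m²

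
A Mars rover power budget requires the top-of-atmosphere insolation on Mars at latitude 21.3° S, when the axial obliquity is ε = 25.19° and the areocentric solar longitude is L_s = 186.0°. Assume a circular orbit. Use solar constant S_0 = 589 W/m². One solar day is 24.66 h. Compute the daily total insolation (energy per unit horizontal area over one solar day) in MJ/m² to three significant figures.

15.9 MJ/m²

sin δ = sin 25.19° × sin 186.0° = -0.04449, so δ = -2.550°.
cos h₀ = −tan(-21.3°) tan(-2.550°) = -0.0174, h₀ = 1.5882 rad.
Bracket: h₀ sin ϕ sin δ + cos ϕ cos δ sin h₀ = 1.5882×-0.36325×-0.04449 + 0.93169×0.99901×0.99985 = 0.025667 + 0.930628 = 0.956295.
Q̄ = (S_0/π) × [bracket] = (589/π) × 0.956295 = 179.29 W/m².
Daily total = Q̄ × 24.66 h × 3600 s/h = 179.29 × 24.66 × 3600 / 10⁶ = 15.92 MJ/m².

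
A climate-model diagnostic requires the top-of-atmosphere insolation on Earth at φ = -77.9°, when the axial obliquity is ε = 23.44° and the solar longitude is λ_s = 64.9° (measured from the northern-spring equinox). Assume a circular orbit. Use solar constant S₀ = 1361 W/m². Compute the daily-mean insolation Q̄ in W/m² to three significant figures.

Q̄ ≈ 0.00 W/m²

Solar declination: sin δ = sin ε · sin λ_s = sin 23.44° × sin 64.9° = 0.36022, so δ = +21.114°.
cos H₀ = −tan(-77.9°) tan(+21.114°) = 1.8012 ≥ 1 ⇒ polar night, H₀ = 0 and Q̄ = 0.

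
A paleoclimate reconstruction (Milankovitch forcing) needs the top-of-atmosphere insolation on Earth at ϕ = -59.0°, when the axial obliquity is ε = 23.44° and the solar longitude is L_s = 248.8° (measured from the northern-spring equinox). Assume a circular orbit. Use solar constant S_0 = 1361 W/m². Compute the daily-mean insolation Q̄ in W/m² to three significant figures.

Q̄ ≈ 471 W/m²

Solar declination: sin δ = sin ε · sin L_s = sin 23.44° × sin 248.8° = -0.37087, so δ = -21.769°.
cos h₀ = −tan(-59.0°) tan(-21.769°) = -0.6646, h₀ = 2.2978 rad.
Bracket: h₀ sin ϕ sin δ + cos ϕ cos δ sin h₀ = 2.2978×-0.85717×-0.37087 + 0.51504×0.92869×0.74718 = 0.730467 + 0.357386 = 1.087853.
Q̄ = (S_0/π) × [bracket] = (1361/π) × 1.087853 = 471.3 W/m².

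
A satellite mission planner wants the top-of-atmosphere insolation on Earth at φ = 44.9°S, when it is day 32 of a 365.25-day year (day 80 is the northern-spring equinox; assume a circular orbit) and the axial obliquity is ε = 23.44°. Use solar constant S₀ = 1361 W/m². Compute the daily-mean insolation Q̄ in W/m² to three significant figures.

Q̄ ≈ 448 W/m²

Solar longitude: λ_s = 360° × (32 − 80)/365.25 = -47.310°, i.e. -47.310° + 360° = 312.690°.
sin δ = sin 23.44° × sin 312.690° = -0.29239, so δ = -17.001°.
cos H₀ = −tan(-44.9°) tan(-17.001°) = -0.3047, H₀ = 1.8804 rad.
Bracket: H₀ sin φ sin δ + cos φ cos δ sin H₀ = 1.8804×-0.70587×-0.29239 + 0.70834×0.95630×0.95245 = 0.388094 + 0.645176 = 1.033270.
Q̄ = (S₀/π) × [bracket] = (1361/π) × 1.033270 = 447.6 W/m².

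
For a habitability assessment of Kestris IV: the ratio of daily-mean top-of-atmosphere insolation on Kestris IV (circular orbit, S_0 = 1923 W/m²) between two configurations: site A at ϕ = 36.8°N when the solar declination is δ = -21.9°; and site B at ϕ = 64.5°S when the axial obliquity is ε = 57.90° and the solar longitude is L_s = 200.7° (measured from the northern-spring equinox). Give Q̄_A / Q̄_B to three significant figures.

— Configuration A (ϕ=+36.8°):
cos h₀ = −tan(+36.8°) tan(-21.900°) = 0.3007, h₀ = 1.2653 rad.
Bracket: h₀ sin ϕ sin δ + cos ϕ cos δ sin h₀ = 1.2653×0.59902×-0.37299 + 0.80073×0.92784×0.95371 = -0.282704 + 0.708558 = 0.425854.
Q̄ = (S_0/π) × [bracket] = (1923/π) × 0.425854 = 260.67 W/m².
— Configuration B (ϕ=-64.5°):
Solar declination: sin δ = sin ε · sin L_s = sin 57.90° × sin 200.7° = -0.29944, so δ = -17.424°.
cos h₀ = −tan(-64.5°) tan(-17.424°) = -0.6580, h₀ = 2.2889 rad.
Bracket: h₀ sin ϕ sin δ + cos ϕ cos δ sin h₀ = 2.2889×-0.90259×-0.29944 + 0.43051×0.95412×0.75304 = 0.618625 + 0.309317 = 0.927942.
Q̄ = (S_0/π) × [bracket] = (1923/π) × 0.927942 = 568.00 W/m².
Ratio Q̄_A / Q̄_B = 260.67 / 568.00 = 0.4589.

Q̄_A / Q̄_B ≈ 0.459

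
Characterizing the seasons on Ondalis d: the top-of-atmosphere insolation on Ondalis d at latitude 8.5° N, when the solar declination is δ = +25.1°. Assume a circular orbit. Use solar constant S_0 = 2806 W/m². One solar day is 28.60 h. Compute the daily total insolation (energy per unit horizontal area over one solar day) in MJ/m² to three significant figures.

91.6 MJ/m²

cos h₀ = −tan(+8.5°) tan(+25.100°) = -0.0700, h₀ = 1.6409 rad.
Bracket: h₀ sin ϕ sin δ + cos ϕ cos δ sin h₀ = 1.6409×0.14781×0.42420 + 0.98902×0.90557×0.99755 = 0.102886 + 0.893433 = 0.996319.
Q̄ = (S_0/π) × [bracket] = (2806/π) × 0.996319 = 889.89 W/m².
Daily total = Q̄ × 28.60 h × 3600 s/h = 889.89 × 28.60 × 3600 / 10⁶ = 91.62 MJ/m².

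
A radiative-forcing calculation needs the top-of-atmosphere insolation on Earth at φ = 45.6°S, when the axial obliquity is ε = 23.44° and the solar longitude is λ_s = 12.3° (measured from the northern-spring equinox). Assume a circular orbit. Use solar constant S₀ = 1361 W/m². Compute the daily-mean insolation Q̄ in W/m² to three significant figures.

Q̄ ≈ 262 W/m²

Solar declination: sin δ = sin ε · sin λ_s = sin 23.44° × sin 12.3° = 0.08474, so δ = +4.861°.
cos H₀ = −tan(-45.6°) tan(+4.861°) = 0.0868, H₀ = 1.4838 rad.
Bracket: H₀ sin φ sin δ + cos φ cos δ sin H₀ = 1.4838×-0.71447×0.08474 + 0.69966×0.99640×0.99622 = -0.089835 + 0.694506 = 0.604671.
Q̄ = (S₀/π) × [bracket] = (1361/π) × 0.604671 = 262.0 W/m².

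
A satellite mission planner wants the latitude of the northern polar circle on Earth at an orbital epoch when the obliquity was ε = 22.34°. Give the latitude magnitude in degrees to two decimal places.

67.66°

The polar circle is the lowest latitude that experiences at least one full rotation of continuous daylight at the northern-summer solstice; it lies at |φ| = 90° − ε = 90° − 22.34° = 67.66°.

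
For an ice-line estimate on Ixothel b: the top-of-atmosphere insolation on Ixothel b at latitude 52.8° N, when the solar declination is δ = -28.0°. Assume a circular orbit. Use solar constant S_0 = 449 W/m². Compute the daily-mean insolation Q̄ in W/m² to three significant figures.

Q̄ ≈ 12.0 W/m²

cos h₀ = −tan(+52.8°) tan(-28.000°) = 0.7005, h₀ = 0.7947 rad.
Bracket: h₀ sin ϕ sin δ + cos ϕ cos δ sin h₀ = 0.7947×0.79653×-0.46947 + 0.60460×0.88295×0.71365 = -0.297176 + 0.380969 = 0.083793.
Q̄ = (S_0/π) × [bracket] = (449/π) × 0.083793 = 11.98 W/m².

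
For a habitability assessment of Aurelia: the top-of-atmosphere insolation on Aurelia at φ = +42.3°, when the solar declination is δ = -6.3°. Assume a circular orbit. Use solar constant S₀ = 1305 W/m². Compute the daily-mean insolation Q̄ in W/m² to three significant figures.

cos H₀ = −tan(+42.3°) tan(-6.300°) = 0.1005, H₀ = 1.4702 rad.
Bracket: H₀ sin φ sin δ + cos φ cos δ sin H₀ = 1.4702×0.67301×-0.10973 + 0.73963×0.99396×0.99494 = -0.108573 + 0.731443 = 0.622870.
Q̄ = (S₀/π) × [bracket] = (1305/π) × 0.622870 = 258.7 W/m².

Q̄ ≈ 259 W/m²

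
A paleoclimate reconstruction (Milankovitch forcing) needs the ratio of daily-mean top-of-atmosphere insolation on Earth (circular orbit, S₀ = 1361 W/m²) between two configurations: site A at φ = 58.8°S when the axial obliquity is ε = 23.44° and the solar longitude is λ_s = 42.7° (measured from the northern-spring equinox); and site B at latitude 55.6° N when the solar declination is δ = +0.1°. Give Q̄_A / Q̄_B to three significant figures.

— Configuration A (φ=-58.8°):
Solar declination: sin δ = sin ε · sin λ_s = sin 23.44° × sin 42.7° = 0.26976, so δ = +15.650°.
cos H₀ = −tan(-58.8°) tan(+15.650°) = 0.4626, H₀ = 1.0899 rad.
Bracket: H₀ sin φ sin δ + cos φ cos δ sin H₀ = 1.0899×-0.85536×0.26976 + 0.51803×0.96293×0.88658 = -0.251486 + 0.442250 = 0.190764.
Q̄ = (S₀/π) × [bracket] = (1361/π) × 0.190764 = 82.643 W/m².
— Configuration B (φ=+55.6°):
cos H₀ = −tan(+55.6°) tan(+0.100°) = -0.0025, H₀ = 1.5733 rad.
Bracket: H₀ sin φ sin δ + cos φ cos δ sin H₀ = 1.5733×0.82511×0.00175 + 0.56497×1.00000×1.00000 = 0.002272 + 0.564970 = 0.567242.
Q̄ = (S₀/π) × [bracket] = (1361/π) × 0.567242 = 245.74 W/m².
Ratio Q̄_A / Q̄_B = 82.643 / 245.74 = 0.3363.

Q̄_A / Q̄_B ≈ 0.336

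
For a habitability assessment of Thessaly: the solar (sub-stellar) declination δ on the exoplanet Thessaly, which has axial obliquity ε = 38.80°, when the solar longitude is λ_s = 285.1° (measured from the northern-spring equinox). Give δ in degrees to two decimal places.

δ = -37.23°

sin δ = sin ε · sin λ_s = sin 38.80° × sin 285.1° = -0.604969.
δ = arcsin(-0.604969) = -37.23°.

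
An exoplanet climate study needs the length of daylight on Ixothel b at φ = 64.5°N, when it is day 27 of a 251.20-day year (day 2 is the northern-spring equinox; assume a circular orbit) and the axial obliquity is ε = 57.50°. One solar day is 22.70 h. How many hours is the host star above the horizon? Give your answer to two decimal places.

22.70 h

Solar longitude: λ_s = 360° × (27 − 2)/251.20 = 35.828°.
sin δ = sin 57.50° × sin 35.828° = 0.49368, so δ = +29.583°.
Sunrise equation: cos H₀ = −tan φ · tan δ = -1.1902 ≤ −1, so the host star never sets (polar day) and H₀ = π.
Daylight = 2H₀/(2π) × 22.70 h = (3.1416/π) × 22.70 = 22.70 h.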